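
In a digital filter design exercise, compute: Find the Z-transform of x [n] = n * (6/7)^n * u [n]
Using the property Z{n*a^n*u[n]} = az/(z-a)^2
With a = 6/7: X(z) = (6/7)z/(z - 6/7)^2, |z| > 6/7

Answer: (6/7)z/(z - 6/7)^2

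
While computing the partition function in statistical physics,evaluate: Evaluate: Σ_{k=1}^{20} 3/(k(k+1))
Partial fractions: 3/(k(k+1))=3/k - 3/(k+1)
Telescoping sum: 3(1-1/21)=3·20/21

Answer: 20/7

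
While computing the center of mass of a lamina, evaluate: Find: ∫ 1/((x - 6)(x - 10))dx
Partial fractions: 1/((x-6)(x-10))=A/(x-6)+B/(x-10)
A=-1/4, B=1/4
∫ [-1/4· 1/(x-6)+1/4· 1/(x-10)] dx
=(1/4)[ln|x-10| - ln|x-6|]+C

Answer: (1/4)·ln|(x-10)/(x-6)|+C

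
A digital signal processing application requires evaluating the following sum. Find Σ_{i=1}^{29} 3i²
= 3·n(n + 1)(2n + 1)/6 = 3·29·30·59/6 = 25665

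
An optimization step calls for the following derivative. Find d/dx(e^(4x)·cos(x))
Product rule: (fg)' = f'g+fg'
f = e^(4x), f' = 4·e^(4x)
g = cos(x), g' = -sin(x)

Answer: 4·e^(4x)·cos(x) - e^(4x)·sin(x)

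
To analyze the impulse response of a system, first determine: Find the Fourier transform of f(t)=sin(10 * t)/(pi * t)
sin(W * t)/(pi * t)=(W/pi) * sinc(W * t/pi) is the impulse response of the ideal low-pass filter with cutoff W (here W=10).
Its Fourier transform is a rectangular function:
F(omega)=1 for |omega| < 10, 0 otherwise

Answer: rect(omega/20) [i.e., 1 for |omega| < 10, 0 otherwise]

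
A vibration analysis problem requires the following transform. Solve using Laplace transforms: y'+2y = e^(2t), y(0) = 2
Take L: sY - 2 + 2Y=1/(s-2)
Y(s + 2)=1/(s-2) + 2
Y=1/((s-2)(s + 2)) + 2/(s + 2)
Partial fractions: 1/((s-2)(s + 2))=(1/4)/(s-2) - (1/4)/(s + 2)
So Y=(1/4)/(s-2) + (7/4)/(s + 2)
Inverse Laplace transform (L^(-1){1/(s-2)}=e^(2t), L^(-1){1/(s + 2)}=e^(-2t)):

Answer: y(t)=(1/4)·e^(2t) + (7/4)·e^(-2t)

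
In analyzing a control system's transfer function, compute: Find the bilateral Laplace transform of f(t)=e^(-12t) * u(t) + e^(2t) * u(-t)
For e^(-12t) * u(t): L=1/(s + 12), Re(s) > -12
For e^(2t) * u(-t): L=-1/(s-2), Re(s) < 2
Combined: F(s)=1/(s + 12) - 1/(s-2), -12 < Re(s) < 2

Answer: 1/(s + 12) - 1/(s-2), ROC: -12 < Re(s) < 2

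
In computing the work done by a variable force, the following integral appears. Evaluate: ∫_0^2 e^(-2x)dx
Antiderivative: (1/(-2))e^(-2x)
Evaluate: (1/(-2))(e^-4-1)

Answer: (e^-4-1)/(-2)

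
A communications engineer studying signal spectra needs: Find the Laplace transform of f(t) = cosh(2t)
L{cosh(at)}=s/(s²-a²)
L{cosh(2t)}=s/(s²-4)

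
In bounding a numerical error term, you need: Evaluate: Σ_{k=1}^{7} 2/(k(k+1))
Partial fractions: 2/(k(k+1)) = 2/k - 2/(k+1)
Telescoping sum: 2(1-1/8) = 2·7/8

Answer: 7/4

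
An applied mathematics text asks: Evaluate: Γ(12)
Γ(n) = (n-1)! for positive integers
Γ(12) = 11! = 39916800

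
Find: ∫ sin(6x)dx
Using substitution u=6x: ∫ sin(u) du/6=-cos(u)/6 + C

Answer: (-1/6)cos(6x) + C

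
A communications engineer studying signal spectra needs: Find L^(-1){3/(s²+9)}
L^(-1){w/(s² + w²)} = sin(wt)
Here w = 3

Answer: sin(3t)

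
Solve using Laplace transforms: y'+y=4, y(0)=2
Take L of both sides: sY(s) - 2 + Y(s) = 4/s
Y(s)(s + 1) = 4/s + 2
Y(s) = 4/(s(s + 1)) + 2/(s + 1)
Partial fractions: 4/(s(s + 1)) = 4/s - 4/(s + 1)
So Y(s) = 4/s - 2/(s + 1)
Inverse transform (L^(-1){1/s} = 1, L^(-1){1/(s + 1)} = e^(-t)):

Answer: y(t) = 4 - 2·e^(-t)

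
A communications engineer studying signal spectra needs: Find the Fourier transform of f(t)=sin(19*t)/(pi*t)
sin(W * t)/(pi * t) = (W/pi) * sinc(W * t/pi) is the impulse response of the ideal low-pass filter with cutoff W (here W = 19).
Its Fourier transform is a rectangular function:
F(omega) = 1 for |omega| < 19, 0 otherwise

Answer: rect(omega/38) [i.e., 1 for |omega| < 19, 0 otherwise]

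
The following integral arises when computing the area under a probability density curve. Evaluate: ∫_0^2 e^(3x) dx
Antiderivative: (1/3)e^(3x)
Evaluate: (1/3)(e^6 - 1)

Answer: (e^6 - 1)/3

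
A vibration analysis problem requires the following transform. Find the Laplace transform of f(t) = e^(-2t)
L{e^(at)}=1/(s-a)
L{e^(-2t)}=1/(s + 2)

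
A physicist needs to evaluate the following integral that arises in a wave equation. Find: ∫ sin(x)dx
Using standard integral: ∫ sin(x) dx=-cos(x) + C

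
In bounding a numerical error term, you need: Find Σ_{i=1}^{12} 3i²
= 3·n(n + 1)(2n + 1)/6 = 3·12·13·25/6 = 1950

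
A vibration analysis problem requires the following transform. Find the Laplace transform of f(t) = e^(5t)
L{e^(at)} = 1/(s-a)
L{e^(5t)} = 1/(s-5)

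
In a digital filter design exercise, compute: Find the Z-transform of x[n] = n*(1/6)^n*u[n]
Using the property Z{n * a^n * u[n]}=az/(z-a)^2
With a=1/6: X(z)=(1/6)z/(z - 1/6)^2, |z| > 1/6

Answer: (1/6)z/(z - 1/6)^2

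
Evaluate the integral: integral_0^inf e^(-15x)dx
integral_0^inf e^(-15x) dx = [-1/15*e^(-15x)]_0^inf
= 0 - (-1/15) = 1/15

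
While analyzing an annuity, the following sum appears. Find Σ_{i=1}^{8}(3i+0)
= 3·Σ i+0·8 = 3·36+0 = 108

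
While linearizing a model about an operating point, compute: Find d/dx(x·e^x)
Product rule: (fg)' = f'g+fg'
f = x, f' = 1
g = e^x, g' = e^x

Answer: e^x+x·e^x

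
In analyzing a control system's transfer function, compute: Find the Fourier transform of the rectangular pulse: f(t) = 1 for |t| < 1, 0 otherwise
F(omega)=integral from -1 to 1 of e^(-j * omega * t) dt
=2 * sin(1 * omega)/omega=2 * sinc(1 * omega/pi)

Answer: 2 * sin(1 * omega)/omega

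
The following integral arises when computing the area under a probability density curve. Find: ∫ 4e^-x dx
Since d/dx[e^-x]=- e^-x, we get -4e^-x+C

Answer: -4e^-x+C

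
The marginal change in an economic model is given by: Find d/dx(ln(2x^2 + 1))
Chain rule: d/dx[ln(u)] = u'/u where u = 2x^2+1
u' = 4x

Answer: (4x)/(2x^2+1)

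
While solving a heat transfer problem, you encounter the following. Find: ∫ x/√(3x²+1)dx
Let u=3x²+1, du=6x dx
∫ (1/6)·u^(-1/2) du=√u/3+C

Answer: √(3x²+1)/3+C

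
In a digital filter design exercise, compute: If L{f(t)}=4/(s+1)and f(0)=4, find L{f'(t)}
L{f'(t)} = s·F(s) - f(0) = 4s/(s + 1) - 4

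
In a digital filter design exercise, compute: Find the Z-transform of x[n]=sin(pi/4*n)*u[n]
Z{sin(w0*n)*u[n]}=z*sin(w0)/(z^2-2z*cos(w0)+1)
With w0=pi/4: X(z)=z*sin(pi/4)/(z^2-2z*cos(pi/4)+1)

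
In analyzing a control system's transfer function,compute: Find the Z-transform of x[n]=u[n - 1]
Using the time-shift property: Z{u[n-1]}=z^(-1) * z/(z-1)
=z^(0)/(z-1)

Answer: 1/(z-1)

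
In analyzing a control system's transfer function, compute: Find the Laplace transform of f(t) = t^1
L{t^n} = n!/s^(n + 1)
L{t^1} = 1!/s^2 = 1/s^2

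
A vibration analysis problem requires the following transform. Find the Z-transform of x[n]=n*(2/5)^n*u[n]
Using the property Z{n*a^n*u[n]}=az/(z-a)^2
With a=2/5: X(z)=(2/5)z/(z - 2/5)^2, |z| > 2/5

Answer: (2/5)z/(z - 2/5)^2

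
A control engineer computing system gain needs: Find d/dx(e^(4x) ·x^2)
Product rule: (fg)' = f'g+fg'
f = e^(4x), f' = 4·e^(4x)
g = x^2, g' = 2x

Answer: 4·e^(4x)·x^2+2·e^(4x)·x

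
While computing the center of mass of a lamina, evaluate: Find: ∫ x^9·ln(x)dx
By parts: u=ln(x), dv=x^9 dx
du=1/x dx, v=x^10/10
=x^10·ln(x)/10 - ∫ x^9/10 dx
=x^10·ln(x)/10 - x^10/100+C

Answer: x^10(ln(x)/10-1/100)+C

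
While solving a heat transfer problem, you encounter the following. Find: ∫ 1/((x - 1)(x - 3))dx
Partial fractions: 1/((x-1)(x-3))=A/(x-1) + B/(x-3)
A=-1/2, B=1/2
∫ [-1/2· 1/(x-1) + 1/2· 1/(x-3)] dx
=(1/2)[ln|x-3| - ln|x-1|] + C

Answer: (1/2)·ln|(x-3)/(x-1)| + C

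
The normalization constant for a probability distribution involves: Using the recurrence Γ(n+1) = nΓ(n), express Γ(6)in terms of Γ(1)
Γ(6) = 5Γ(5) = 5·4Γ(4) = ... = 5!·Γ(1) = 120·Γ(1)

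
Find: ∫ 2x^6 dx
Using power rule: ∫ 2x^6 dx = 2/7 x^7 + C = (2/7)x^7 + C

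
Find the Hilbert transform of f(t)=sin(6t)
The Hilbert transform shifts each frequency component by -pi/2.
H{sin(wt)} = -cos(wt)
With w = 6: H{sin(6t)} = -cos(6t)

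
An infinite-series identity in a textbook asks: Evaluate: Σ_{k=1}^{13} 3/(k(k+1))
Partial fractions: 3/(k(k + 1))=3/k - 3/(k + 1)
Telescoping sum: 3(1 - 1/14)=3·13/14

Answer: 39/14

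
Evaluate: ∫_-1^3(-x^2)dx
Step 1: Find antiderivative F(x) = (-1/3)x^3
Step 2: F(3) - F(-1) = -9 - (1/3) = -28/3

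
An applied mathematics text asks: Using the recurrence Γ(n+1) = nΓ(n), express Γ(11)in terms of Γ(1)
Γ(11) = 10Γ(10) = 10·9Γ(9) = ... = 10!·Γ(1) = 3628800·Γ(1)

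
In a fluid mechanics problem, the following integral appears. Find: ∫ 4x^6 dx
Using power rule: ∫ 4x^6 dx=4/7 x^7+C=(4/7)x^7+C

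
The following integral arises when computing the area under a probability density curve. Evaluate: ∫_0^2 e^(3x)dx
Antiderivative: (1/3)e^(3x)
Evaluate: (1/3)(e^6-1)

Answer: (e^6-1)/3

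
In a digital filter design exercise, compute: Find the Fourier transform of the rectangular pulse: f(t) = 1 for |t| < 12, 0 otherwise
F(omega) = integral from -12 to 12 of e^(-j * omega * t) dt
= 2 * sin(12 * omega)/omega = 24 * sinc(12 * omega/pi)

Answer: 2 * sin(12 * omega)/omega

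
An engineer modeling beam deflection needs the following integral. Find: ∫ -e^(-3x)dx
Since d/dx[e^(-3x)] = -3e^(-3x), we get 1/3 e^(-3x)+C

Answer: (1/3)e^(-3x)+C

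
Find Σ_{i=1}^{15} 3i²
=3·n(n+1)(2n+1)/6=3·15·16·31/6=3720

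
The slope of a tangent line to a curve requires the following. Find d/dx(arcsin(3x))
d/dx[arcsin(u)] = u'/√(1-u²), u = 3x, u' = 3

Answer: 3/√(1-9x²)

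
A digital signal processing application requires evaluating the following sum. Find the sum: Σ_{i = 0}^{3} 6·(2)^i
Geometric series: S=a(1 - r^n)/(1 - r)
a=6, r=2, n=4
S=6(1-16)/-1=90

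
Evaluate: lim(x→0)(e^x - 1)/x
L'Hôpital (0/0): lim e^x/1 = 1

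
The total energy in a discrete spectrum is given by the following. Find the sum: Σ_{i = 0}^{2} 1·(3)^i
Geometric series: S = a(1 - r^n)/(1 - r)
a = 1, r = 3, n = 3
S = 1(1 - 27)/-2 = 13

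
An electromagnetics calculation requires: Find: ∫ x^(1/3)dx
Power rule: ∫ x^(1/3) dx=x^(4/3)/(4/3) + C

Answer: (3/4)·x^(4/3) + C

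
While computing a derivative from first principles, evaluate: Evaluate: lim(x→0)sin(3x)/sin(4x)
sin(u) ≈ u for small u:
sin(3x)/sin(4x) ≈ 3x/(4x)=3/4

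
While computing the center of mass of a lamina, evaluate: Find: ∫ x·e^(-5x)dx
Integration by parts: u=x, dv=e^(-5x) dx
du=dx, v=e^(-5x)/(-5)
=x·e^(-5x)/(-5) - ∫ e^(-5x)/(-5) dx
=x·e^(-5x)/(-5) - e^(-5x)/25 + C

Answer: e^(-5x)(x/(-5) - 1/25) + C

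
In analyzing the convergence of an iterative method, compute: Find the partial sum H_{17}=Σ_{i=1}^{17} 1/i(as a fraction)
H_17 = 1+1/2+1/3+...+1/17
= 42142223/12252240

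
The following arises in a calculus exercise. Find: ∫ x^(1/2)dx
Power rule: ∫ x^(1/2) dx=x^(3/2)/(3/2) + C

Answer: (2/3)·x^(3/2) + C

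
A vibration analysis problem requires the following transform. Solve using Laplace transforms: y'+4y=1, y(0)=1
Take L of both sides: sY(s) - 1 + 4Y(s)=1/s
Y(s)(s + 4)=1/s + 1
Y(s)=1/(s(s + 4)) + 1/(s + 4)
Partial fractions: 1/(s(s + 4))=(1/4)/s - (1/4)/(s + 4)
So Y(s)=(1/4)/s + (3/4)/(s + 4)
Inverse transform (L^(-1){1/s}=1, L^(-1){1/(s + 4)}=e^(-4t)):

Answer: y(t)=1/4 + (3/4)·e^(-4t)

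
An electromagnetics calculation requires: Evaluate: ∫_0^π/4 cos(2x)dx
Antiderivative: sin(2x)/2
Evaluate at bounds: [sin(2·π/4)/2] - [sin(2·0)/2]
=((1) - (0))/2=1/2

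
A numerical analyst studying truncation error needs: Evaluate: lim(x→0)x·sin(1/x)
Squeeze theorem: -|x| ≤ x·sin(1/x) ≤ |x|
Since x → 0 as x → 0, by squeeze theorem the limit is 0

Answer: 0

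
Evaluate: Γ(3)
Γ(n)=(n-1)! for positive integers
Γ(3)=2!=2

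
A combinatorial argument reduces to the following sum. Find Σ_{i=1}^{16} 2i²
= 2·n(n + 1)(2n + 1)/6 = 2·16·17·33/6 = 2992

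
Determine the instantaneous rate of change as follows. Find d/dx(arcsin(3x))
d/dx[arcsin(u)]=u'/√(1-u²), u=3x, u'=3

Answer: 3/√(1-9x²)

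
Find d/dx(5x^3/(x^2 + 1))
Quotient rule: (f/g)'=(f'g - fg')/g²
f=5x^3, f'=15x^2
g=x^2+1, g'=2x

Answer: (15x^2·(x^2+1)-10x^4)/(x^2+1)²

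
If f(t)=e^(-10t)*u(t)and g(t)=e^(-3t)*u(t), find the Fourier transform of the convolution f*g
By the convolution theorem: F{f*g}=F(omega)*G(omega)
F(omega)=1/(10+j*omega), G(omega)=1/(3+j*omega)
F{f*g}=1/((10+j*omega)(3+j*omega))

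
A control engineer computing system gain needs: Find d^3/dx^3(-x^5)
Apply power rule 3 times:
d^1: -5x^4
d^2: -20x^3
d^3: -60x^2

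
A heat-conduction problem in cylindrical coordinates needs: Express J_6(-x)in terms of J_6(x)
For integer n: J_n(-x)=(-1)^n J_n(x)
With n=6: J_6(-x)=(-1)^6 J_6(x)=J_6(x)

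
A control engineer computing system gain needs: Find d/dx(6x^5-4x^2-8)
Power rule: d/dx(ax^n)=n·a·x^(n-1)
Term by term: 30·x^4 - 8·x

Answer: 30x^4 - 8x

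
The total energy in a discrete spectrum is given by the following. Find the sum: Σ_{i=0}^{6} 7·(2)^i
Geometric series: S=a(1 - r^n)/(1 - r)
a=7, r=2, n=7
S=7(1-128)/-1=889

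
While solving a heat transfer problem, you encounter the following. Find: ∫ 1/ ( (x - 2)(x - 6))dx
Partial fractions: 1/((x-2)(x-6))=A/(x-2) + B/(x-6)
A=-1/4, B=1/4
∫ [-1/4· 1/(x-2) + 1/4· 1/(x-6)] dx
=(1/4)[ln|x-6| - ln|x-2|] + C

Answer: (1/4)·ln|(x-6)/(x-2)| + C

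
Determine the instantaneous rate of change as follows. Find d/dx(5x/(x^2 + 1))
Quotient rule: (f/g)' = (f'g - fg')/g²
f = 5x, f' = 5
g = x^2 + 1, g' = 2x

Answer: (5·(x^2 + 1) - 10x^2)/(x^2 + 1)²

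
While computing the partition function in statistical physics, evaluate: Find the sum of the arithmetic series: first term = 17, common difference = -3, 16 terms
Last term: a_n=17+(16-1)·-3=-28
Sum=n(a_1+a_n)/2=16(17+(-28))/2=-88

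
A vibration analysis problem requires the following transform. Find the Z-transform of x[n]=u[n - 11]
Using the time-shift property: Z{u[n-11]} = z^(-11)*z/(z-1)
= z^(-10)/(z-1)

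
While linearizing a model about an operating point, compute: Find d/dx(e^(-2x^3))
Chain rule: d/dx[e^u]=e^u · u' where u=-2x^3
u'=-6x^2

Answer: -6x^2·e^(-2x^3)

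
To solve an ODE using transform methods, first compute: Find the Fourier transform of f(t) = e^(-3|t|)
Using the standard pair: F{e^(-a|t|)}=2a/(a^2 + omega^2)
With a=3: F(omega)=6/(9 + omega^2)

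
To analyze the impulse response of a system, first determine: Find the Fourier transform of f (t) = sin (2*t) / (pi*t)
sin(W * t)/(pi * t) = (W/pi) * sinc(W * t/pi) is the impulse response of the ideal low-pass filter with cutoff W (here W = 2).
Its Fourier transform is a rectangular function:
F(omega) = 1 for |omega| < 2, 0 otherwise

Answer: rect(omega/4) [i.e., 1 for |omega| < 2, 0 otherwise]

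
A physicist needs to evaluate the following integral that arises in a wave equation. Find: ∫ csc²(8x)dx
Since d/dx[-cot(8x)] = 8csc²(8x), integral = -cot(8x)/8 + C

Answer: (-1/8)cot(8x) + C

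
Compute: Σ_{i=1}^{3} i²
Using formula: Σ i^2 = n(n + 1)(2n + 1)/6 = 3·4·7/6 = 14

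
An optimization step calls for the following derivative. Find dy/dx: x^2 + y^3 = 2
Differentiate: 2x + 3y^2·(dy/dx) = 0
dy/dx = -2x/(3y^2)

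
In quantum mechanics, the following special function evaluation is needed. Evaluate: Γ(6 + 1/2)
Γ(n+1/2) = (2n)!√π/(4^n·n!)
= 479001600√π/(4096·720) = (10395/64)·√π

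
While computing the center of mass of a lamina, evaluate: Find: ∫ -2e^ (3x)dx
Since d/dx[e^(3x)]=3e^(3x), we get -2/3 e^(3x)+C

Answer: (-2/3)e^(3x)+C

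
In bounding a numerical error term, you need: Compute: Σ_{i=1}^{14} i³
Using formula: Σ i^3=[n(n + 1)/2]²=[14·15/2]²=11025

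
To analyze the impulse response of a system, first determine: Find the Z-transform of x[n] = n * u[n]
Standard pair: Z{n*u[n]}=z/(z-1)^2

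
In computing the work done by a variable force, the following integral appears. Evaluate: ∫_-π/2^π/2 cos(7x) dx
Antiderivative: sin(7x)/7
Evaluate at bounds: [sin(7·π/2)/7] - [sin(7·-π/2)/7]
= ((-1) - (1))/7 = -2/7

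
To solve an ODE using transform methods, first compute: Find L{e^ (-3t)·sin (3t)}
First shifting: L{e^(at)f(t)}=F(s-a)
L{sin(3t)}=3/(s² + 9)
Shift: 3/((s + 3)² + 9)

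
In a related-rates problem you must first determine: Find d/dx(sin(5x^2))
Chain rule: d/dx[sin(u)]=cos(u)·u' where u=5x^2
u'=10x

Answer: 10x·cos(5x^2)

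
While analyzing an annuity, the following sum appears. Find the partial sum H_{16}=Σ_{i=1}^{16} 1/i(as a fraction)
H_16=1 + 1/2 + 1/3 + ... + 1/16
=2436559/720720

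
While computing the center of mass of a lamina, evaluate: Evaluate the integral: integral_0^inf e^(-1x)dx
integral_0^inf e^(-1x) dx=[-1/1*e^(-1x)]_0^inf
=0 - (-1/1)=1/1

Answer: 1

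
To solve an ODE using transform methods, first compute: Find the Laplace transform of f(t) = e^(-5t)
L{e^(at)} = 1/(s-a)
L{e^(-5t)} = 1/(s + 5)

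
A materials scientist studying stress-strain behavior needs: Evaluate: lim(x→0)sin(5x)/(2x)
L'Hôpital (0/0): lim 5cos(5x)/2=5/2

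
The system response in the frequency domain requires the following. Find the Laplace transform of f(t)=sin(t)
L{sin(wt)} = w/(s² + w²)
L{sin(t)} = 1/(s² + 1)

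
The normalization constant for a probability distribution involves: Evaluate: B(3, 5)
B(x,y)=Γ(x)Γ(y)/Γ(x+y)=(x-1)!(y-1)!/(x+y-1)!
B(3,5)=2!·4!/7!=1/105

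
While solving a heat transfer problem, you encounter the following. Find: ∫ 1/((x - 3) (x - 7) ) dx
Partial fractions: 1/((x-3)(x-7))=A/(x-3) + B/(x-7)
A=-1/4, B=1/4
∫ [-1/4· 1/(x-3) + 1/4· 1/(x-7)] dx
=(1/4)[ln|x-7| - ln|x-3|] + C

Answer: (1/4)·ln|(x-7)/(x-3)| + C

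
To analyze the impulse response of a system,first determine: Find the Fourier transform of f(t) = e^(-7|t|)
Using the standard pair: F{e^(-a|t|)} = 2a/(a^2 + omega^2)
With a = 7: F(omega) = 14/(49 + omega^2)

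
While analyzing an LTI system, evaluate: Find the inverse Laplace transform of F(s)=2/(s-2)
L^(-1){2/(s-a)} = c·e^(at)
Here a = 2, c = 2

Answer: 2e^(2t)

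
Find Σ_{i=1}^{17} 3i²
=3·n(n + 1)(2n + 1)/6=3·17·18·35/6=5355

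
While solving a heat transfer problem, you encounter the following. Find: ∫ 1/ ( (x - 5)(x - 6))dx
Partial fractions: 1/((x-5)(x-6)) = A/(x-5)+B/(x-6)
A = -1, B = 1
∫ [-1· 1/(x-5)+1· 1/(x-6)] dx
= (1)[ln|x-6| - ln|x-5|]+C

Answer: ln|(x-6)/(x-5)|+C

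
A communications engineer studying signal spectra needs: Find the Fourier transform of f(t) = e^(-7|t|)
Using the standard pair: F{e^(-a|t|)} = 2a/(a^2+omega^2)
With a = 7: F(omega) = 14/(49+omega^2)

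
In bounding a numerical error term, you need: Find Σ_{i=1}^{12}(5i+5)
=5·Σ i+5·12=5·78+60=450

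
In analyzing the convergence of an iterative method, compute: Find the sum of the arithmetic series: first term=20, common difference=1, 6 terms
Last term: a_n=20+(6-1)·1=25
Sum=n(a_1+a_n)/2=6(20+25)/2=135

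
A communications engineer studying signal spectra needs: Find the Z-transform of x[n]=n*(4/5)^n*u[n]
Using the property Z{n * a^n * u[n]}=az/(z-a)^2
With a=4/5: X(z)=(4/5)z/(z - 4/5)^2, |z| > 4/5

Answer: (4/5)z/(z - 4/5)^2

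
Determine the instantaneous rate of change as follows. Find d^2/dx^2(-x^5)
Apply power rule 2 times:
d^1: -5x^4
d^2: -20x^3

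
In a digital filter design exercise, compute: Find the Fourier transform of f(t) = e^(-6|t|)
Using the standard pair: F{e^(-a|t|)}=2a/(a^2+omega^2)
With a=6: F(omega)=12/(36+omega^2)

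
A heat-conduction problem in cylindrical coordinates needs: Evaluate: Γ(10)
Γ(n) = (n-1)! for positive integers
Γ(10) = 9! = 362880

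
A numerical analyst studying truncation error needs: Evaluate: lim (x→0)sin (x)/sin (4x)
sin(u) ≈ u for small u:
sin(x)/sin(4x) ≈ x/(4x)=1/4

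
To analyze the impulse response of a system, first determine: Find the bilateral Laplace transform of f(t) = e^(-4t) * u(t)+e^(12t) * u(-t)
For e^(-4t) * u(t): L = 1/(s + 4), Re(s) > -4
For e^(12t) * u(-t): L = -1/(s-12), Re(s) < 12
Combined: F(s) = 1/(s + 4) - 1/(s-12), -4 < Re(s) < 12

Answer: 1/(s + 4) - 1/(s-12), ROC: -4 < Re(s) < 12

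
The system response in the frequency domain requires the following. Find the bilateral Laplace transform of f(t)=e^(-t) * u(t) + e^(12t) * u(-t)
For e^(-t) * u(t): L = 1/(s + 1), Re(s) > -1
For e^(12t) * u(-t): L = -1/(s-12), Re(s) < 12
Combined: F(s) = 1/(s + 1) - 1/(s-12), -1 < Re(s) < 12

Answer: 1/(s + 1) - 1/(s-12), ROC: -1 < Re(s) < 12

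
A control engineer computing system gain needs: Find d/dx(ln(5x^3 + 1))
Chain rule: d/dx[ln(u)]=u'/u where u=5x^3+1
u'=15x^2

Answer: (15x^2)/(5x^3+1)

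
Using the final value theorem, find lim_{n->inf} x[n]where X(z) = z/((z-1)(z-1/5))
Final value theorem: lim x[n]=lim_{z->1} (z-1) * X(z)
(z-1) * X(z)=z/(z-1/5)
As z->1: 1/(1 - 1/5)=1/(4/5)=5/4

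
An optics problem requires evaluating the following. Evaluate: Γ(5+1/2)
Γ(n + 1/2) = (2n)!√π/(4^n·n!)
= 3628800√π/(1024·120) = (945/32)·√π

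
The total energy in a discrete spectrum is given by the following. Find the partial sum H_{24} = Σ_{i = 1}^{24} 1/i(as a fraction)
H_24=1+1/2+1/3+...+1/24
=1347822955/356948592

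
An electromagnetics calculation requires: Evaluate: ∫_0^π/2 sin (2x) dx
Antiderivative: -cos(2x)/2
Evaluate at bounds: [-cos(2·π/2)/2] - [-cos(2·0)/2]
=(-(-1) + (1))/2=1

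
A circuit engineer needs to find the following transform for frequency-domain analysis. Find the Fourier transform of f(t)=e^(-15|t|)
Using the standard pair: F{e^(-a|t|)} = 2a/(a^2 + omega^2)
With a = 15: F(omega) = 30/(225 + omega^2)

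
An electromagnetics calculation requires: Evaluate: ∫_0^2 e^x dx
Antiderivative: e^x
Evaluate: (e^2 - 1)

Answer: e^2 - 1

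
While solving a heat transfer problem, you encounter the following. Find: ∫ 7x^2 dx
Using power rule: ∫ 7x^2 dx = 7/3 x^3 + C = (7/3)x^3 + C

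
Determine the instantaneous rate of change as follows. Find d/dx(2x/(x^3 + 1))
Quotient rule: (f/g)' = (f'g - fg')/g²
f = 2x, f' = 2
g = x^3+1, g' = 3x^2

Answer: (2·(x^3+1)-6x^3)/(x^3+1)²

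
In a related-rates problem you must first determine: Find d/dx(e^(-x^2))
Chain rule: d/dx[e^u] = e^u · u' where u = -x^2
u' = -2x

Answer: -2x·e^(-x^2)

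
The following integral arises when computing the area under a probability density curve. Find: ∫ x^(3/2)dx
Power rule: ∫ x^(3/2) dx=x^(5/2)/(5/2)+C

Answer: (2/5)·x^(5/2)+C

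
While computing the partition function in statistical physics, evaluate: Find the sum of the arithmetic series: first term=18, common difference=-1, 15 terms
Last term: a_n=18 + (15 - 1)·-1=4
Sum=n(a_1 + a_n)/2=15(18 + 4)/2=165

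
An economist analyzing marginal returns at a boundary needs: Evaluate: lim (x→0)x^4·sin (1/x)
Squeeze theorem: -|x^4| ≤ x^4·sin(1/x) ≤ |x^4|
Since x^4 → 0 as x → 0, by squeeze theorem the limit is 0

Answer: 0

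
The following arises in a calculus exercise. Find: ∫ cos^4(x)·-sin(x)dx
Let u=cos(x), du=-sin(x) dx
∫ u^4 du=u^5/5 + C

Answer: cos^5(x)/5 + C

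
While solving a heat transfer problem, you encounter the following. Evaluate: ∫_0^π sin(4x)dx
Antiderivative: -cos(4x)/4
Evaluate at bounds: [-cos(4·π)/4] - [-cos(4·0)/4]
=(-(1) + (1))/4=0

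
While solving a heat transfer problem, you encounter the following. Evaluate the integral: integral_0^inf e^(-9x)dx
integral_0^inf e^(-9x) dx=[-1/9*e^(-9x)]_0^inf
=0 - (-1/9)=1/9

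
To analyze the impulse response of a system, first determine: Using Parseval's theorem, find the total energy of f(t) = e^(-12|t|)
Parseval's theorem: E = integral |f(t)|^2 dt = (1/2pi) integral |F(omega)|^2 domega
E = integral_{-inf}^{inf} e^(-24|t|) dt = 2*integral_0^inf e^(-24t) dt = 2/(2*12) = 1/12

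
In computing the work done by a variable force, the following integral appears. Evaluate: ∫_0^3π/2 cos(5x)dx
Antiderivative: sin(5x)/5
Evaluate at bounds: [sin(5·3π/2)/5] - [sin(5·0)/5]
=((-1) - (0))/5=-1/5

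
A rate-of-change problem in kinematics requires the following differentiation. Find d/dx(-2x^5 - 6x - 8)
Power rule: d/dx(ax^n)=n·a·x^(n-1)
Term by term: -10·x^4 - 6

Answer: -10x^4 - 6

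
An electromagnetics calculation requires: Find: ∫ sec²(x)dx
Since d/dx[tan(x)] = sec²(x), integral = tan(x) + C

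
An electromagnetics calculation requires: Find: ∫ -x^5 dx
Using power rule: ∫ -x^5 dx=-1/6 x^6+C=(-1/6)x^6+C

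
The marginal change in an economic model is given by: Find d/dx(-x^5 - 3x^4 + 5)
Power rule: d/dx(ax^n)=n·a·x^(n-1)
Term by term: -5·x^4 - 12·x^3

Answer: -5x^4 - 12x^3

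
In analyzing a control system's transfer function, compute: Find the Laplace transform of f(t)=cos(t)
L{cos(wt)} = s/(s² + w²)
L{cos(t)} = s/(s² + 1)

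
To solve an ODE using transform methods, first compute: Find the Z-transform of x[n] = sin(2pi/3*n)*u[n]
Z{sin(w0*n)*u[n]}=z*sin(w0)/(z^2-2z*cos(w0)+1)
With w0=2pi/3: X(z)=z*sin(2pi/3)/(z^2-2z*cos(2pi/3)+1)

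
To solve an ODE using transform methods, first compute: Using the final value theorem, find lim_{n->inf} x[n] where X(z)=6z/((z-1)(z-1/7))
Final value theorem: lim x[n] = lim_{z->1} (z-1)*X(z)
(z-1)*X(z) = 6z/(z-1/7)
As z->1: 6/(1 - 1/7) = 6/(6/7) = 7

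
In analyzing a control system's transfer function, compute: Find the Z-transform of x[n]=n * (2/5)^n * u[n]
Using the property Z{n*a^n*u[n]}=az/(z-a)^2
With a=2/5: X(z)=(2/5)z/(z - 2/5)^2, |z| > 2/5

Answer: (2/5)z/(z - 2/5)^2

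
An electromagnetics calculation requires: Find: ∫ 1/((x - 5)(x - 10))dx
Partial fractions: 1/((x-5)(x-10)) = A/(x-5)+B/(x-10)
A = -1/5, B = 1/5
∫ [-1/5· 1/(x-5)+1/5· 1/(x-10)] dx
= (1/5)[ln|x-10| - ln|x-5|]+C

Answer: (1/5)·ln|(x-10)/(x-5)|+C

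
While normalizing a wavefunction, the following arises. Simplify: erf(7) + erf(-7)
erf is odd: erf(-7) = -erf(7)
erf(7) + erf(-7) = erf(7) - erf(7) = 0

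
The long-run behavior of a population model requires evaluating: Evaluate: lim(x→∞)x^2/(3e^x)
Apply L'Hôpital 2 times (∞/∞ each time):
Eventually get 2!/(3e^x) → 0

Answer: 0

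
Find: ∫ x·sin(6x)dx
By parts: u = x, dv = sin(6x) dx
du = dx, v = -cos(6x)/6
= -x·cos(6x)/6+sin(6x)/6²+C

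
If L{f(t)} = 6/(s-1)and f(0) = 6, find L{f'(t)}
L{f'(t)} = s·F(s) - f(0) = 6s/(s-1)-6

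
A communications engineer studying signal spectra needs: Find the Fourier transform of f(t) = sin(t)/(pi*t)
sin(W*t)/(pi*t)=(W/pi)*sinc(W*t/pi) is the impulse response of the ideal low-pass filter with cutoff W (here W=1).
Its Fourier transform is a rectangular function:
F(omega)=1 for |omega| < 1, 0 otherwise

Answer: rect(omega/2) [i.e., 1 for |omega| < 1, 0 otherwise]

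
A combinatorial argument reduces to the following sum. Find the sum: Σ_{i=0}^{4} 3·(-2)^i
Geometric series: S = a(1 - r^n)/(1 - r)
a = 3, r = -2, n = 5
S = 3(1+32)/3 = 33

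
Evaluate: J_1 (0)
J_n(0)=0 for all n > 0 (Bessel function of first kind)
J_1(0)=0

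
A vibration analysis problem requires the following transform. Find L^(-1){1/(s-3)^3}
L^(-1){1/(s-a)^n} = t^(n-1)·e^(at)/(n-1)!
Here a = 3, n = 3: t^2·e^(3t)/2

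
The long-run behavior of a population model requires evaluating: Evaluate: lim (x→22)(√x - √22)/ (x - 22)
Multiply by conjugate (√x+√22)/(√x+√22):
=(x - 22)/((x - 22)(√x+√22))=1/(√x+√22)
As x → 22: 1/(2√22)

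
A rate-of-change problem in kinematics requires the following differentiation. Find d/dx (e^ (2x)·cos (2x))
Product rule: (fg)' = f'g+fg'
f = e^(2x), f' = 2·e^(2x)
g = cos(2x), g' = -2·sin(2x)

Answer: 2·e^(2x)·cos(2x)-2·e^(2x)·sin(2x)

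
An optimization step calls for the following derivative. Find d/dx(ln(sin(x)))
Chain rule: d/dx[ln(u)]=u'/u where u=sin(x)
u'=cos(x)

Answer: (cos(x))/(sin(x))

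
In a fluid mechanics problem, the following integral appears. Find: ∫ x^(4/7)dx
Power rule: ∫ x^(4/7) dx = x^(11/7)/(11/7) + C

Answer: (7/11)·x^(11/7) + C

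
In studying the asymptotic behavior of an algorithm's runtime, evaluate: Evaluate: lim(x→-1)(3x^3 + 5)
Polynomial is continuous, so substitute x=-1:
3·(-1)^3+5=2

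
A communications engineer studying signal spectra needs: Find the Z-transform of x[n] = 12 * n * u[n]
Z{n*u[n]} = z/(z-1)^2
By linearity: Z{12*n*u[n]} = 12z/(z-1)^2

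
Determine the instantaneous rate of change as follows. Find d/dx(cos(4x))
Chain rule: d/dx[cos(u)]=-sin(u)·u' where u=4x
u'=4

Answer: -4·sin(4x)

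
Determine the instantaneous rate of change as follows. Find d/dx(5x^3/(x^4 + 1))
Quotient rule: (f/g)' = (f'g - fg')/g²
f = 5x^3, f' = 15x^2
g = x^4 + 1, g' = 4x^3

Answer: (15x^2·(x^4 + 1) - 20x^6)/(x^4 + 1)²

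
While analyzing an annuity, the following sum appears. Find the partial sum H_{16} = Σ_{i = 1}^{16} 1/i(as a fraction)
H_16 = 1+1/2+1/3+...+1/16
= 2436559/720720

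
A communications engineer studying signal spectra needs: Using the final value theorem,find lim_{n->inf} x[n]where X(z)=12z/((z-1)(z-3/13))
Final value theorem: lim x[n] = lim_{z->1} (z-1)*X(z)
(z-1)*X(z) = 12z/(z-3/13)
As z->1: 12/(1-3/13) = 12/(10/13) = 78/5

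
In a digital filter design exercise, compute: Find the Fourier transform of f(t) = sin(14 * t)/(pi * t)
sin(W*t)/(pi*t) = (W/pi)*sinc(W*t/pi) is the impulse response of the ideal low-pass filter with cutoff W (here W = 14).
Its Fourier transform is a rectangular function:
F(omega) = 1 for |omega| < 14, 0 otherwise

Answer: rect(omega/28) [i.e., 1 for |omega| < 14, 0 otherwise]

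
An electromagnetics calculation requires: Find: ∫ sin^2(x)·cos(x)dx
Let u = sin(x), du = cos(x) dx
∫ u^2 du = u^3/3+C

Answer: sin^3(x)/3+C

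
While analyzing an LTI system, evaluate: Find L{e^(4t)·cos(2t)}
First shifting: L{e^(at)f(t)} = F(s-a)
L{cos(2t)} = s/(s² + 4)
Shift: (s-4)/((s-4)² + 4)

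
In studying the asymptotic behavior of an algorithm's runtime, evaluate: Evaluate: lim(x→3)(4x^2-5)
Polynomial is continuous, so substitute x=3:
4·3^2 - 5=31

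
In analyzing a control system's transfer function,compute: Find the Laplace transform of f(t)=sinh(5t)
L{sinh(at)} = a/(s²-a²)
L{sinh(5t)} = 5/(s²-25)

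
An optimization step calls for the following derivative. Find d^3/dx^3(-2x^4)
Apply power rule 3 times:
d^1: -8x^3
d^2: -24x^2
d^3: -48x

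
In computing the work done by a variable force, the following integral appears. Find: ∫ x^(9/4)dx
Power rule: ∫ x^(9/4) dx=x^(13/4)/(13/4)+C

Answer: (4/13)·x^(13/4)+C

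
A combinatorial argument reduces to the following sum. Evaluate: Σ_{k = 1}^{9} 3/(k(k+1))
Partial fractions: 3/(k(k + 1))=3/k - 3/(k + 1)
Telescoping sum: 3(1 - 1/10)=3·9/10

Answer: 27/10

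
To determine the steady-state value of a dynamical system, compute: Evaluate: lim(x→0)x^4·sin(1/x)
Squeeze theorem: -|x^4| ≤ x^4·sin(1/x) ≤ |x^4|
Since x^4 → 0 as x → 0, by squeeze theorem the limit is 0

Answer: 0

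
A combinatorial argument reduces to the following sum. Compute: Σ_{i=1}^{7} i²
Using formula: Σ i^2=n(n + 1)(2n + 1)/6=7·8·15/6=140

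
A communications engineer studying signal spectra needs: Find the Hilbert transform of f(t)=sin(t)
The Hilbert transform shifts each frequency component by -pi/2.
H{sin(wt)} = -cos(wt)
With w = 1: H{sin(t)} = -cos(t)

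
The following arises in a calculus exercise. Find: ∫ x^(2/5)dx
Power rule: ∫ x^(2/5) dx = x^(7/5)/(7/5) + C

Answer: (5/7)·x^(7/5) + C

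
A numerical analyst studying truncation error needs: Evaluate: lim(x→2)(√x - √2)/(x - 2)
Multiply by conjugate (√x+√2)/(√x+√2):
=(x - 2)/((x - 2)(√x+√2))=1/(√x+√2)
As x → 2: 1/(2√2)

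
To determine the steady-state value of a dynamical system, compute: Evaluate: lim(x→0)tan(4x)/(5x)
tan(u) ≈ u for small u:
tan(4x)/(5x) ≈ 4x/(5x) = 4/5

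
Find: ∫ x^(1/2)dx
Power rule: ∫ x^(1/2) dx=x^(3/2)/(3/2)+C

Answer: (2/3)·x^(3/2)+C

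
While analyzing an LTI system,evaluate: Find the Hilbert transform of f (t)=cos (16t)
The Hilbert transform shifts each frequency component by -pi/2.
H{cos(wt)}=sin(wt)
With w=16: H{cos(16t)}=sin(16t)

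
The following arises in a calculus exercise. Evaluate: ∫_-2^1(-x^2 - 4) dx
Step 1: Find antiderivative F(x) = (-1/3)x^3 - 4x
Step 2: F(1) - F(-2) = -13/3 - (32/3) = -15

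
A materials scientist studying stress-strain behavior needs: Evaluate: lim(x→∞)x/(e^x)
Apply L'Hôpital 1 times (∞/∞ each time):
Eventually get 1!/(e^x) → 0

Answer: 0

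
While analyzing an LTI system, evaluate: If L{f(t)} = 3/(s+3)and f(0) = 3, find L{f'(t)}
L{f'(t)}=s·F(s) - f(0)=3s/(s + 3) - 3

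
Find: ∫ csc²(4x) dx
Since d/dx[-cot(4x)]=4csc²(4x), integral=-cot(4x)/4 + C

Answer: (-1/4)cot(4x) + C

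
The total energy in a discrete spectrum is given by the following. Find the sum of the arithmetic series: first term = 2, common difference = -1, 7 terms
Last term: a_n=2+(7-1)·-1=-4
Sum=n(a_1+a_n)/2=7(2+(-4))/2=-7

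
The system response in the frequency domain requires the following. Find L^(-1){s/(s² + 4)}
L^(-1){s/(s² + w²)} = cos(wt)
Here w = 2

Answer: cos(2t)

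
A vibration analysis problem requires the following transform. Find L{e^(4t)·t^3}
First shifting: L{e^(at)f(t)}=F(s-a)
L{t^3}=6/s^4
Shift s → s-4: 6/(s-4)^4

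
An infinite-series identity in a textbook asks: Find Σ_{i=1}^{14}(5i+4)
=5·Σ i + 4·14=5·105 + 56=581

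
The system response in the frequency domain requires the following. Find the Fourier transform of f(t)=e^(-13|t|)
Using the standard pair: F{e^(-a|t|)} = 2a/(a^2+omega^2)
With a = 13: F(omega) = 26/(169+omega^2)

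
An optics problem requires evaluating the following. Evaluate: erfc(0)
erfc(x) = 1 - erf(x); erfc(0) = 1 - erf(0) = 1-0 = 1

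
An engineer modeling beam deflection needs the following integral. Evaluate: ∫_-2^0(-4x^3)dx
Step 1: Find antiderivative F(x)=-x^4
Step 2: F(0) - F(-2)=0 - (-16)=16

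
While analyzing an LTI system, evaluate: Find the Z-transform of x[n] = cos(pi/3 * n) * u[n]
Z{cos(w0 * n) * u[n]} = z(z - cos(w0))/(z^2 - 2z * cos(w0) + 1)
With w0 = pi/3: X(z) = z(z - cos(pi/3))/(z^2 - 2z * cos(pi/3) + 1)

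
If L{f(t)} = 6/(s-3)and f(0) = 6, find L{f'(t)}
L{f'(t)} = s·F(s) - f(0) = 6s/(s-3) - 6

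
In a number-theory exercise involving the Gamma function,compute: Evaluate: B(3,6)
B(x,y) = Γ(x)Γ(y)/Γ(x + y) = (x-1)!(y-1)!/(x + y-1)!
B(3,6) = 2!·5!/8! = 1/168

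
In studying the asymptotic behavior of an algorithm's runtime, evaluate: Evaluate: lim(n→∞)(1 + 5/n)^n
This is the definition of e^5: lim(1 + 5/n)^n=e^5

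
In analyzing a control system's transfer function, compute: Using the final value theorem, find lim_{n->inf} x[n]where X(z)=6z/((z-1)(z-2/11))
Final value theorem: lim x[n]=lim_{z->1} (z-1) * X(z)
(z-1) * X(z)=6z/(z-2/11)
As z->1: 6/(1-2/11)=6/(9/11)=22/3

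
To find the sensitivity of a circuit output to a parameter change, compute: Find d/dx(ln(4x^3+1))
Chain rule: d/dx[ln(u)]=u'/u where u=4x^3+1
u'=12x^2

Answer: (12x^2)/(4x^3+1)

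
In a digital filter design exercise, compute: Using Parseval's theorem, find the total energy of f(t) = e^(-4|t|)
Parseval's theorem: E=integral |f(t)|^2 dt=(1/2pi) integral |F(omega)|^2 domega
E=integral_{-inf}^{inf} e^(-8|t|) dt=2*integral_0^inf e^(-8t) dt=2/(2*4)=1/4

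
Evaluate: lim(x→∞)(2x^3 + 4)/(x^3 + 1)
Divide numerator and denominator by x^3:
lim (2+4/x^3)/(1+1/x^3)=2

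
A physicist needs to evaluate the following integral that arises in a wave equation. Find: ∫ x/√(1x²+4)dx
Let u = x² + 4, du = 2x dx
∫ (1/2)·u^(-1/2) du = √u + C

Answer: √(x² + 4) + C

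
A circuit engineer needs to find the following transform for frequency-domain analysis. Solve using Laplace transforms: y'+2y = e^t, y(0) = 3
Take L: sY - 3+2Y=1/(s-1)
Y(s+2)=1/(s-1)+3
Y=1/((s-1)(s+2))+3/(s+2)
Partial fractions: 1/((s-1)(s+2))=(1/3)/(s-1) - (1/3)/(s+2)
So Y=(1/3)/(s-1)+(8/3)/(s+2)
Inverse Laplace transform (L^(-1){1/(s-1)}=e^t, L^(-1){1/(s+2)}=e^(-2t)):

Answer: y(t)=(1/3)·e^t+(8/3)·e^(-2t)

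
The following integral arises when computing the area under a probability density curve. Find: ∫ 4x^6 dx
Using power rule: ∫ 4x^6 dx=4/7 x^7 + C=(4/7)x^7 + C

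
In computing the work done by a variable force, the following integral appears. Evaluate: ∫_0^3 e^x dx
Antiderivative: e^x
Evaluate: (e^3 - 1)

Answer: e^3 - 1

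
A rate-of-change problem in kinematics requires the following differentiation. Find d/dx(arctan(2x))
d/dx[arctan(u)] = u'/(1+u²), u = 2x, u' = 2

Answer: 2/(1+4x²)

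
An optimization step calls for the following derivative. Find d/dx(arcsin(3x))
d/dx[arcsin(u)] = u'/√(1-u²), u = 3x, u' = 3

Answer: 3/√(1-9x²)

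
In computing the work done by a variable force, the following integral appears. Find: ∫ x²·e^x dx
Integration by parts twice:
First: u = x², dv = e^x dx => x²e^x - 2∫ xe^x dx
Second: u = x, dv = e^x dx => xe^x - e^x
Combining: x²e^x - 2xe^x+2e^x+C

Answer: e^x(x² - 2x+2)+C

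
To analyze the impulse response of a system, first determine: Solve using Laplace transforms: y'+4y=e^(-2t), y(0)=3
Take L: sY - 3+4Y = 1/(s+2)
Y(s+4) = 1/(s+2)+3
Y = 1/((s+2)(s+4))+3/(s+4)
Partial fractions: 1/((s+2)(s+4)) = (1/2)/(s+2) - (1/2)/(s+4)
So Y = (1/2)/(s+2)+(5/2)/(s+4)
Inverse Laplace transform (L^(-1){1/(s+2)} = e^(-2t), L^(-1){1/(s+4)} = e^(-4t)):

Answer: y(t) = (1/2)·e^(-2t)+(5/2)·e^(-4t)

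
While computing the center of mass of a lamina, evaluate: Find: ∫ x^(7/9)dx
Power rule: ∫ x^(7/9) dx=x^(16/9)/(16/9)+C

Answer: (9/16)·x^(16/9)+C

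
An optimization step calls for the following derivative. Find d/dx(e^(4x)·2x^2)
Product rule: (fg)' = f'g + fg'
f = e^(4x), f' = 4·e^(4x)
g = 2x^2, g' = 4x

Answer: 8·e^(4x)·x^2 + 4·e^(4x)·x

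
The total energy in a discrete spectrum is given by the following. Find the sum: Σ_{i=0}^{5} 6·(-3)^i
Geometric series: S = a(1 - r^n)/(1 - r)
a = 6, r = -3, n = 6
S = 6(1-729)/4 = -1092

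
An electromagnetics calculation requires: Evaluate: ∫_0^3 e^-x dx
Antiderivative: -e^-x
Evaluate: -(e^-3-1)

Answer: (e^-3-1)/(-1)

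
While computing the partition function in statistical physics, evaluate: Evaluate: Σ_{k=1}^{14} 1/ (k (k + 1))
Partial fractions: 1/(k(k + 1)) = 1/k - 1/(k + 1)
Telescoping sum: 1(1 - 1/15) = 1·14/15

Answer: 14/15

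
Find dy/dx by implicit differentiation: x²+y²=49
Differentiate both sides: 2x + 2y·(dy/dx)=0
Solve: dy/dx=-2x/(2y)=-x/y

Answer: dy/dx=-x/y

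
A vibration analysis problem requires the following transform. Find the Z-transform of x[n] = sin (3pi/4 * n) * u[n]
Z{sin(w0*n)*u[n]}=z*sin(w0)/(z^2 - 2z*cos(w0) + 1)
With w0=3pi/4: X(z)=z*sin(3pi/4)/(z^2 - 2z*cos(3pi/4) + 1)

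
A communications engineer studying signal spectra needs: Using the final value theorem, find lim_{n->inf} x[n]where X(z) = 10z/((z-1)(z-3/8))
Final value theorem: lim x[n] = lim_{z->1} (z-1) * X(z)
(z-1) * X(z) = 10z/(z-3/8)
As z->1: 10/(1 - 3/8) = 10/(5/8) = 16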